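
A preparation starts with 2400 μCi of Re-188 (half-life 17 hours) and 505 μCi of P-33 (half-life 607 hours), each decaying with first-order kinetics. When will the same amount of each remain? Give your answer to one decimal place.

39.3 hours

Set 2400·(1/2)^(t/17) = 505·(1/2)^(t/607).
Taking log₂: log₂(2400/505) = t·(1/17 − 1/607).
log₂(4.7525) = 2.2487; 1/17 − 1/607 = 0.057176.
t = 2.2487 / 0.057176 ≈ 39.329 hours.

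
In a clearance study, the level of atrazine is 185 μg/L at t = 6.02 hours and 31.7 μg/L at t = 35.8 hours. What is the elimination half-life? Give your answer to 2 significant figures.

Over Δt = 35.8 − 6.02 = 29.78 hours, the level fell by a factor of 185/31.7 ≈ 5.836.
n = log₂(5.836) ≈ 2.545 half-lives, so t½ = 29.78/2.545 ≈ 11.702 hours.

12 hours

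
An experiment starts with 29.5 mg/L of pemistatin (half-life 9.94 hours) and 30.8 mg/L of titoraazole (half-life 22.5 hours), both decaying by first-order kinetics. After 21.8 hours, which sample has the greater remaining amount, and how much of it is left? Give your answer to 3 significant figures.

pemistatin: 29.5 × (1/2)^2.1932 ≈ 6.4508 mg/L.
titoraazole: 30.8 × (1/2)^0.96889 ≈ 15.736 mg/L.
Titoraazole has more remaining, at ≈ 15.736 mg/L.

titoraazole, 15.7 mg/L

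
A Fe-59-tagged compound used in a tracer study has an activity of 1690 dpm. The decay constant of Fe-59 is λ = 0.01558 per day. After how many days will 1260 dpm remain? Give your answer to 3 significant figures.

18.8 days

t½ = ln 2 / λ = 0.69315 / 0.01558 ≈ 44.49 days.
Fraction remaining = 1260/1690 ≈ 0.74556.
n = log₂(1690/1260) = ln(1.3413)/ln 2 ≈ 0.4236 half-lives.
t = n × t½ = 0.4236 × 44.49 ≈ 18.846 days.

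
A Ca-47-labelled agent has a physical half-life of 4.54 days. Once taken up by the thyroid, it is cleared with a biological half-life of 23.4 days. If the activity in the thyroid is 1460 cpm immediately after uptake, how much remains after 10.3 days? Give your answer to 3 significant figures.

223 cpm

1/t_eff = 1/t_phys + 1/t_biol = 1/4.54 + 1/23.4 = 0.263 per day.
t_eff = 4.54 × 23.4 / (4.54 + 23.4) ≈ 3.8023 days.
Remaining = 1460 × (1/2)^(10.3/3.8023) = 1460 × (1/2)^2.7089 ≈ 223.3 cpm.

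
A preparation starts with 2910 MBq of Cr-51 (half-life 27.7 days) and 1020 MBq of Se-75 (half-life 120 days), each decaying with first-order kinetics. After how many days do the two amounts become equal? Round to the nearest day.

Set 2910·(1/2)^(t/27.7) = 1020·(1/2)^(t/120).
Taking log₂: log₂(2910/1020) = t·(1/27.7 − 1/120).
log₂(2.8529) = 1.5125; 1/27.7 − 1/120 = 0.027768.
t = 1.5125 / 0.027768 ≈ 54.468 days.

54 days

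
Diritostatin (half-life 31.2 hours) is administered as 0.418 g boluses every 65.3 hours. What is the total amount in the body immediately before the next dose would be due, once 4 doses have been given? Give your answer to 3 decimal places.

The 4 doses were given 261.2, 195.9, 130.6, 65.3 hours ago.
Total = 0.418·(1/2)^(261.2/31.2) + 0.418·(1/2)^(195.9/31.2) + 0.418·(1/2)^(130.6/31.2) + 0.418·(1/2)^(65.3/31.2)
      = 0.0012619 + 0.0053834 + 0.022967 + 0.09798 ≈ 0.12759 g.

0.128 g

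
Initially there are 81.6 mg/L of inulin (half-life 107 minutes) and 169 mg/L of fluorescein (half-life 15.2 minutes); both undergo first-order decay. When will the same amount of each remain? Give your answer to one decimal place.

Set 81.6·(1/2)^(t/107) = 169·(1/2)^(t/15.2).
Taking log₂: log₂(81.6/169) = t·(1/107 − 1/15.2).
log₂(0.48284) = -1.0504; 1/107 − 1/15.2 = -0.056444.
t = -1.0504 / -0.056444 ≈ 18.609 minutes.

18.6 minutes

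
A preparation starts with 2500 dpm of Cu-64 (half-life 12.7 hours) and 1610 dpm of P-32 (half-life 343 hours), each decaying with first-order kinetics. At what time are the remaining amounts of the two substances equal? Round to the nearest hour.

Set 2500·(1/2)^(t/12.7) = 1610·(1/2)^(t/343).
Taking log₂: log₂(2500/1610) = t·(1/12.7 − 1/343).
log₂(1.5528) = 0.63487; 1/12.7 − 1/343 = 0.075825.
t = 0.63487 / 0.075825 ≈ 8.3728 hours.

8 hours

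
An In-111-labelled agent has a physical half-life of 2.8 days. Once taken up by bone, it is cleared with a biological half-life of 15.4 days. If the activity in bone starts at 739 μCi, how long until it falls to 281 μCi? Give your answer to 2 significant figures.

1/t_eff = 1/t_phys + 1/t_biol = 1/2.8 + 1/15.4 = 0.42208 per day.
t_eff = 2.8 × 15.4 / (2.8 + 15.4) ≈ 2.3692 days.
n = log₂(739/281) ≈ 1.395; t = 1.395 × 2.3692 ≈ 3.3051 days.

3.3 days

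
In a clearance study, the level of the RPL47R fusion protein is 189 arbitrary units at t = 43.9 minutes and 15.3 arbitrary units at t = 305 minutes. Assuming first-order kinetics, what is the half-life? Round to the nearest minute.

Over Δt = 305 − 43.9 = 261.1 minutes, the level fell by a factor of 189/15.3 ≈ 12.353.
n = log₂(12.353) ≈ 3.6268 half-lives, so t½ = 261.1/3.6268 ≈ 71.992 minutes.

72 minutes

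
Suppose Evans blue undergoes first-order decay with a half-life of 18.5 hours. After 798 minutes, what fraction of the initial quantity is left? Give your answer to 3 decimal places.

798 minutes = 13.3 hours.
n = 13.3/18.5 ≈ 0.71892 half-lives.
Fraction remaining = (1/2)^0.71892 ≈ 0.60755.

0.608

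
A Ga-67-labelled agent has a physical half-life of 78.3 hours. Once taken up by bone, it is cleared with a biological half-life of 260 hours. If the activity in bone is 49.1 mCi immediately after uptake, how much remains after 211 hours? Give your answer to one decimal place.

1/t_eff = 1/t_phys + 1/t_biol = 1/78.3 + 1/260 = 0.016618 per hour.
t_eff = 78.3 × 260 / (78.3 + 260) ≈ 60.177 hours.
Remaining = 49.1 × (1/2)^(211/60.177) = 49.1 × (1/2)^3.5063 ≈ 4.321 mCi.

4.3 mCi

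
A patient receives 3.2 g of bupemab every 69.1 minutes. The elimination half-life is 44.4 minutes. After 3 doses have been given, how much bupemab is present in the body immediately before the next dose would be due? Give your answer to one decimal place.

1.6 g

The 3 doses were given 207.3, 138.2, 69.1 minutes ago.
Total = 3.2·(1/2)^(207.3/44.4) + 3.2·(1/2)^(138.2/44.4) + 3.2·(1/2)^(69.1/44.4)
      = 0.1258 + 0.36996 + 1.0881 ≈ 1.5838 g.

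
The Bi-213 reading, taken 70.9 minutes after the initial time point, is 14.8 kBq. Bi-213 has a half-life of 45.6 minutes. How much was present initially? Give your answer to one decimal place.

Number of half-lives elapsed: n = 70.9/45.6 ≈ 1.5548.
A₀ = A × 2^n = 14.8 × 2^1.5548 = 14.8 × 2.938 ≈ 43.482 kBq.

43.5 kBq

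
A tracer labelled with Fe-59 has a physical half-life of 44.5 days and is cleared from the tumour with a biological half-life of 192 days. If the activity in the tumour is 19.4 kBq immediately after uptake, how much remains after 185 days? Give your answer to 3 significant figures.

0.558 kBq

1/t_eff = 1/t_phys + 1/t_biol = 1/44.5 + 1/192 = 0.02768 per day.
t_eff = 44.5 × 192 / (44.5 + 192) ≈ 36.127 days.
Remaining = 19.4 × (1/2)^(185/36.127) = 19.4 × (1/2)^5.1208 ≈ 0.55754 kBq.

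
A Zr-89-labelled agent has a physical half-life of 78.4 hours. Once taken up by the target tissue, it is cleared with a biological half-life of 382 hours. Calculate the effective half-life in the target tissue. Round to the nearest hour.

1/t_eff = 1/t_phys + 1/t_biol = 1/78.4 + 1/382 = 0.015373 per hour.
t_eff = 78.4 × 382 / (78.4 + 382) ≈ 65.05 hours.

65 hours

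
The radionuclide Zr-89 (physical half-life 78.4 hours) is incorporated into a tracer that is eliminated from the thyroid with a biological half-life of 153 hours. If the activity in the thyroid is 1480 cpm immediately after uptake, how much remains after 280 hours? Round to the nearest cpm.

1/t_eff = 1/t_phys + 1/t_biol = 1/78.4 + 1/153 = 0.019291 per hour.
t_eff = 78.4 × 153 / (78.4 + 153) ≈ 51.838 hours.
Remaining = 1480 × (1/2)^(280/51.838) = 1480 × (1/2)^5.4015 ≈ 35.015 cpm.

35 cpm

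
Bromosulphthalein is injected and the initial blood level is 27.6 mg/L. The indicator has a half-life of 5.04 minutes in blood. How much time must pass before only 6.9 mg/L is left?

10.08 minutes

6.9/27.6 = 1/4, so 2 half-lives have elapsed.
t = 2 × 5.04 = 10.08 minutes.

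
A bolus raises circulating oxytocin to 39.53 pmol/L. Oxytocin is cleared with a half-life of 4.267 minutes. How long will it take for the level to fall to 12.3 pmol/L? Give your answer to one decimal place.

Fraction remaining = 12.3/39.53 ≈ 0.31116.
n = log₂(39.53/12.3) = ln(3.2138)/ln 2 ≈ 1.6843 half-lives.
t = n × t½ = 1.6843 × 4.267 ≈ 7.1869 minutes.

7.2 minutes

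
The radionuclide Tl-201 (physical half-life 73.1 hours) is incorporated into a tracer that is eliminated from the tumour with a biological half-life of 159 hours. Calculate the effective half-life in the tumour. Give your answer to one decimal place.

50.1 hours

1/t_eff = 1/t_phys + 1/t_biol = 1/73.1 + 1/159 = 0.019969 per hour.
t_eff = 73.1 × 159 / (73.1 + 159) ≈ 50.077 hours.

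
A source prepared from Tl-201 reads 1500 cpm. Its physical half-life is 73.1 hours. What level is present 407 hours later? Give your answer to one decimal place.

31.6 cpm

Number of half-lives: n = 407/73.1 ≈ 5.5677.
Remaining = 1500 × (1/2)^5.5677 = 1500 × 0.021084 ≈ 31.626 cpm.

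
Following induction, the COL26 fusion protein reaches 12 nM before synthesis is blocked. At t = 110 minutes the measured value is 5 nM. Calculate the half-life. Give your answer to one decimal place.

A/A₀ = 5/12 ≈ 0.41667.
n = log₂(2.4) ≈ 1.263 half-lives elapsed in 110 minutes.
t½ = 110/1.263 ≈ 87.092 minutes.

87.1 minutes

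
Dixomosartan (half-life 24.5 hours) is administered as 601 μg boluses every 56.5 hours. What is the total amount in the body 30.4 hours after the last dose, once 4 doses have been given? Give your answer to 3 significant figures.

318 μg

The 4 doses were given 199.9, 143.4, 86.9, 30.4 hours ago.
Total = 601·(1/2)^(199.9/24.5) + 601·(1/2)^(143.4/24.5) + 601·(1/2)^(86.9/24.5) + 601·(1/2)^(30.4/24.5)
      = 2.1024 + 10.397 + 51.421 + 254.3 ≈ 318.22 μg.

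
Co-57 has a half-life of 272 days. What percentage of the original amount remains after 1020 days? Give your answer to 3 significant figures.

7.43%

n = 1020/272 ≈ 3.75 half-lives.
Fraction remaining = (1/2)^3.75 ≈ 0.074325, i.e. 7.4325%.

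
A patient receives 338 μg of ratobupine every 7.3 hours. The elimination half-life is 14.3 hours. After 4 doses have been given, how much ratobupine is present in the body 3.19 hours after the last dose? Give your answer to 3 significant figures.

The 4 doses were given 25.09, 17.79, 10.49, 3.19 hours ago.
Total = 338·(1/2)^(25.09/14.3) + 338·(1/2)^(17.79/14.3) + 338·(1/2)^(10.49/14.3) + 338·(1/2)^(3.19/14.3)
      = 100.17 + 142.7 + 203.28 + 289.58 ≈ 735.73 μg.

736 μg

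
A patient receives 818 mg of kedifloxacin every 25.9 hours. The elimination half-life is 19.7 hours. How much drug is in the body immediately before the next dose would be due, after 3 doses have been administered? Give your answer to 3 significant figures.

The 3 doses were given 77.7, 51.8, 25.9 hours ago.
Total = 818·(1/2)^(77.7/19.7) + 818·(1/2)^(51.8/19.7) + 818·(1/2)^(25.9/19.7)
      = 53.143 + 132.19 + 328.84 ≈ 514.18 mg.

514 mg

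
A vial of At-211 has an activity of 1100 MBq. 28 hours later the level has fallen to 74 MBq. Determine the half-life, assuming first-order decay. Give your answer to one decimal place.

A/A₀ = 74/1100 ≈ 0.067273.
n = log₂(14.865) ≈ 3.8938 half-lives elapsed in 28 hours.
t½ = 28/3.8938 ≈ 7.1909 hours.

7.2 hours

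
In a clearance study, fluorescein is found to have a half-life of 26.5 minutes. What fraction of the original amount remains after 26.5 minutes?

0.5

n = 26.5/26.5 ≈ 1 half-life.
Fraction remaining = (1/2)^1 ≈ 0.5.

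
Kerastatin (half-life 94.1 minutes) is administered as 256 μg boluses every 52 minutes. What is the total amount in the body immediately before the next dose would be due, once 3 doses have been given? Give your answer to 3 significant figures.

375 μg

The 3 doses were given 156, 104, 52 minutes ago.
Total = 256·(1/2)^(156/94.1) + 256·(1/2)^(104/94.1) + 256·(1/2)^(52/94.1)
      = 81.131 + 119 + 174.54 ≈ 374.67 μg.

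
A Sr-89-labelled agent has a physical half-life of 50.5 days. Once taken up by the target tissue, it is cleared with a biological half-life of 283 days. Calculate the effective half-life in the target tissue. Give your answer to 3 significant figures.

1/t_eff = 1/t_phys + 1/t_biol = 1/50.5 + 1/283 = 0.023336 per day.
t_eff = 50.5 × 283 / (50.5 + 283) ≈ 42.853 days.

42.9 days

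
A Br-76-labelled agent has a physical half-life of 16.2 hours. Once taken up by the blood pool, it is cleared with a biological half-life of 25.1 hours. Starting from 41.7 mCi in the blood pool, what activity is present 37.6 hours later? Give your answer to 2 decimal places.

2.95 mCi

1/t_eff = 1/t_phys + 1/t_biol = 1/16.2 + 1/25.1 = 0.10157 per hour.
t_eff = 16.2 × 25.1 / (16.2 + 25.1) ≈ 9.8455 hours.
Remaining = 41.7 × (1/2)^(37.6/9.8455) = 41.7 × (1/2)^3.819 ≈ 2.9546 mCi.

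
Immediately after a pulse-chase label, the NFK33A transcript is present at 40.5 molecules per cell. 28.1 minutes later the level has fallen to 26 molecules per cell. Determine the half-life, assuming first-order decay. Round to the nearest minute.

44 minutes

A/A₀ = 26/40.5 ≈ 0.64198.
n = log₂(1.5577) ≈ 0.63941 half-lives elapsed in 28.1 minutes.
t½ = 28.1/0.63941 ≈ 43.947 minutes.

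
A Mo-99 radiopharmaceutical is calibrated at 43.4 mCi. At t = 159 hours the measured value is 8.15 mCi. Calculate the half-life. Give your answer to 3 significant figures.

A/A₀ = 8.15/43.4 ≈ 0.18779.
n = log₂(5.3252) ≈ 2.4128 half-lives elapsed in 159 hours.
t½ = 159/2.4128 ≈ 65.898 hours.

65.9 hours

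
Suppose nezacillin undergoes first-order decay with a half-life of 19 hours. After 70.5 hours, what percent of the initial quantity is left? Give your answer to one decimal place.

n = 70.5/19 ≈ 3.7105 half-lives.
Fraction remaining = (1/2)^3.7105 ≈ 0.076387, i.e. 7.6387%.

7.6%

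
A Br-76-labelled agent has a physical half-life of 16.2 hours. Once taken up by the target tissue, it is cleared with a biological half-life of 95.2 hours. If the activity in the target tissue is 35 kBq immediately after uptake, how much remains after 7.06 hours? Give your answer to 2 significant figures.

25 kBq

1/t_eff = 1/t_phys + 1/t_biol = 1/16.2 + 1/95.2 = 0.072233 per hour.
t_eff = 16.2 × 95.2 / (16.2 + 95.2) ≈ 13.844 hours.
Remaining = 35 × (1/2)^(7.06/13.844) = 35 × (1/2)^0.50996 ≈ 24.578 kBq.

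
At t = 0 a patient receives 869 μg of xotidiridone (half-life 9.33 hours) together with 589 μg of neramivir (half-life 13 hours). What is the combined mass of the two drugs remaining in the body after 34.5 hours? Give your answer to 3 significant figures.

xotidiridone: 869 × (1/2)^(34.5/9.33) = 869 × (1/2)^3.6977 ≈ 66.971 μg.
neramivir: 589 × (1/2)^(34.5/13) = 589 × (1/2)^2.6538 ≈ 93.59 μg.
Total = 66.971 + 93.59 ≈ 160.56 μg.

161 μg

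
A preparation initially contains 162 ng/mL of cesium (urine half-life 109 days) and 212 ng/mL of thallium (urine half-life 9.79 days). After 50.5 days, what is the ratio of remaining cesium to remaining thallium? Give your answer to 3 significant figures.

cesium: 162 × (1/2)^(50.5/109) = 162 × (1/2)^0.4633 ≈ 117.5 ng/mL.
thallium: 212 × (1/2)^(50.5/9.79) = 212 × (1/2)^5.1583 ≈ 5.9364 ng/mL.
Ratio ≈ 117.5 / 5.9364 ≈ 19.793.

19.8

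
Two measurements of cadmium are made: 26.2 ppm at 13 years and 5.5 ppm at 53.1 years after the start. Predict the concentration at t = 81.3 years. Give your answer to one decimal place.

Over Δt = 53.1 − 13 = 40.1 years, the level fell by a factor of 26.2/5.5 ≈ 4.7636.
n = log₂(4.7636) ≈ 2.2521 half-lives, so t½ = 40.1/2.2521 ≈ 17.806 years.
From t = 53.1 to t = 81.3: 5.5 × (1/2)^((81.3−53.1)/17.806) ≈ 1.8349 ppm.

1.8 ppm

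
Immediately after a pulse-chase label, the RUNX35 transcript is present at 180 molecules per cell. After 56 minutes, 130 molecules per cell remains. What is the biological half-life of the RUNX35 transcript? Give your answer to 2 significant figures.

A/A₀ = 130/180 ≈ 0.72222.
n = log₂(1.3846) ≈ 0.46949 half-lives elapsed in 56 minutes.
t½ = 56/0.46949 ≈ 119.28 minutes.

120 minutes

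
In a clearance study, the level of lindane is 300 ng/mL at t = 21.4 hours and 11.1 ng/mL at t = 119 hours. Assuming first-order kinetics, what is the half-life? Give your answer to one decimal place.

Over Δt = 119 − 21.4 = 97.6 hours, the level fell by a factor of 300/11.1 ≈ 27.027.
n = log₂(27.027) ≈ 4.7563 half-lives, so t½ = 97.6/4.7563 ≈ 20.52 hours.

20.5 hours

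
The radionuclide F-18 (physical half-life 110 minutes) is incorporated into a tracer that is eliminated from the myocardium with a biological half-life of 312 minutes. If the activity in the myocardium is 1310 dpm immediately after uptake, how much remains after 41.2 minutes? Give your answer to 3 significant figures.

1/t_eff = 1/t_phys + 1/t_biol = 1/110 + 1/312 = 0.012296 per minute.
t_eff = 110 × 312 / (110 + 312) ≈ 81.327 minutes.
Remaining = 1310 × (1/2)^(41.2/81.327) = 1310 × (1/2)^0.5066 ≈ 922.08 dpm.

922 dpm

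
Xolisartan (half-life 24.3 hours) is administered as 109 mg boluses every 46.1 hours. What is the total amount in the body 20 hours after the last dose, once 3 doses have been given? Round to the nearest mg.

83 mg

The 3 doses were given 112.2, 66.1, 20 hours ago.
Total = 109·(1/2)^(112.2/24.3) + 109·(1/2)^(66.1/24.3) + 109·(1/2)^(20/24.3)
      = 4.441 + 16.542 + 61.612 ≈ 82.595 mg.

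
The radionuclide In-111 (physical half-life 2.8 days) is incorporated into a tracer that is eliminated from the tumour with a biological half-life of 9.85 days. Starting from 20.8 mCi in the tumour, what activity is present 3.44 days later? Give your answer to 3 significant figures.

1/t_eff = 1/t_phys + 1/t_biol = 1/2.8 + 1/9.85 = 0.45867 per day.
t_eff = 2.8 × 9.85 / (2.8 + 9.85) ≈ 2.1802 days.
Remaining = 20.8 × (1/2)^(3.44/2.1802) = 20.8 × (1/2)^1.5778 ≈ 6.9678 mCi.

6.97 mCi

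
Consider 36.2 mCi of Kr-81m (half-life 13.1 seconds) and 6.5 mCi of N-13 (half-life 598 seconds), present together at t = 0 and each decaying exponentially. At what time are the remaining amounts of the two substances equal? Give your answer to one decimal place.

Set 36.2·(1/2)^(t/13.1) = 6.5·(1/2)^(t/598).
Taking log₂: log₂(36.2/6.5) = t·(1/13.1 − 1/598).
log₂(5.5692) = 2.4775; 1/13.1 − 1/598 = 0.074664.
t = 2.4775 / 0.074664 ≈ 33.182 seconds.

33.2 seconds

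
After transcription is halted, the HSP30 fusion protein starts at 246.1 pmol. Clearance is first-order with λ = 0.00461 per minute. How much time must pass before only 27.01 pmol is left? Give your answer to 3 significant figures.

479 minutes

t½ = ln 2 / λ = 0.69315 / 0.00461 ≈ 150.36 minutes.
Fraction remaining = 27.01/246.1 ≈ 0.10975.
n = log₂(246.1/27.01) = ln(9.1114)/ln 2 ≈ 3.1877 half-lives.
t = n × t½ = 3.1877 × 150.36 ≈ 479.29 minutes.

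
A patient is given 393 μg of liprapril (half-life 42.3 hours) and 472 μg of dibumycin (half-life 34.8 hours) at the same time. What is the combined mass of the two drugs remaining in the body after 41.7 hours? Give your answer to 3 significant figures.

liprapril: 393 × (1/2)^(41.7/42.3) = 393 × (1/2)^0.98582 ≈ 198.44 μg.
dibumycin: 472 × (1/2)^(41.7/34.8) = 472 × (1/2)^1.1983 ≈ 205.7 μg.
Total = 198.44 + 205.7 ≈ 404.14 μg.

404 μg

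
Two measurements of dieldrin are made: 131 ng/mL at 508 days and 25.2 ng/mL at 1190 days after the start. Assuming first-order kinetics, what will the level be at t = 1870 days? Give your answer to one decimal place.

4.9 ng/mL

Over Δt = 1190 − 508 = 682 days, the level fell by a factor of 131/25.2 ≈ 5.1984.
n = log₂(5.1984) ≈ 2.3781 half-lives, so t½ = 682/2.3781 ≈ 286.79 days.
From t = 1190 to t = 1870: 25.2 × (1/2)^((1870−1190)/286.79) ≈ 4.8711 ng/mL.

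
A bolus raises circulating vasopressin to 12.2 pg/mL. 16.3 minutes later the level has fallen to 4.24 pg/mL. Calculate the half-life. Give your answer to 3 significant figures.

A/A₀ = 4.24/12.2 ≈ 0.34754.
n = log₂(2.8774) ≈ 1.5247 half-lives elapsed in 16.3 minutes.
t½ = 16.3/1.5247 ≈ 10.69 minutes.

10.7 minutes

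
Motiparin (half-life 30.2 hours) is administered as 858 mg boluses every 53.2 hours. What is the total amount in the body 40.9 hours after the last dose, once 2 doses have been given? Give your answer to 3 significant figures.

435 mg

The 2 doses were given 94.1, 40.9 hours ago.
Total = 858·(1/2)^(94.1/30.2) + 858·(1/2)^(40.9/30.2)
      = 98.971 + 335.58 ≈ 434.56 mg.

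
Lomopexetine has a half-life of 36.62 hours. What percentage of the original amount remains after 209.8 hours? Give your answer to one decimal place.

1.9%

n = 209.8/36.62 ≈ 5.7291 half-lives.
Fraction remaining = (1/2)^5.7291 ≈ 0.018852, i.e. 1.8852%.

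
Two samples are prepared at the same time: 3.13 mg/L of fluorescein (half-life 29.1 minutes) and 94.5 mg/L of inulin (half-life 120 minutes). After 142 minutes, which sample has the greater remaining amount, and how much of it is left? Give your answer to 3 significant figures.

inulin, 41.6 mg/L

fluorescein: 3.13 × (1/2)^4.8797 ≈ 0.10632 mg/L.
inulin: 94.5 × (1/2)^1.1833 ≈ 41.611 mg/L.
Inulin has more remaining, at ≈ 41.611 mg/L.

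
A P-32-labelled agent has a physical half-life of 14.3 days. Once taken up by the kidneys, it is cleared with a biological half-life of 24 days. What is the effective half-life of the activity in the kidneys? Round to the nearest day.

9 days

1/t_eff = 1/t_phys + 1/t_biol = 1/14.3 + 1/24 = 0.1116 per day.
t_eff = 14.3 × 24 / (14.3 + 24) ≈ 8.9608 days.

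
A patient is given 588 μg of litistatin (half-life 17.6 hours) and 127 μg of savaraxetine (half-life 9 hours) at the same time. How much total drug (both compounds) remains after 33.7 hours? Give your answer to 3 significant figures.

165 μg

litistatin: 588 × (1/2)^(33.7/17.6) = 588 × (1/2)^1.9148 ≈ 155.95 μg.
savaraxetine: 127 × (1/2)^(33.7/9) = 127 × (1/2)^3.7444 ≈ 9.4758 μg.
Total = 155.95 + 9.4758 ≈ 165.42 μg.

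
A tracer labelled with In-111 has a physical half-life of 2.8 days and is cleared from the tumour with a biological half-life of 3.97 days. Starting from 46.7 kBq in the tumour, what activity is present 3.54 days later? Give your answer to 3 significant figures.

1/t_eff = 1/t_phys + 1/t_biol = 1/2.8 + 1/3.97 = 0.60903 per day.
t_eff = 2.8 × 3.97 / (2.8 + 3.97) ≈ 1.6419 days.
Remaining = 46.7 × (1/2)^(3.54/1.6419) = 46.7 × (1/2)^2.156 ≈ 10.479 kBq.

10.5 kBq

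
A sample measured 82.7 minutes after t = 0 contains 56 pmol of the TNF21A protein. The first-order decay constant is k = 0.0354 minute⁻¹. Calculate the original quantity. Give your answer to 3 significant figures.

1050 pmol

t½ = ln 2 / k = 0.69315 / 0.0354 ≈ 19.58 minutes.
Number of half-lives elapsed: n = 82.7/19.58 ≈ 4.2236.
A₀ = A × 2^n = 56 × 2^4.2236 = 56 × 18.682 ≈ 1046.2 pmol.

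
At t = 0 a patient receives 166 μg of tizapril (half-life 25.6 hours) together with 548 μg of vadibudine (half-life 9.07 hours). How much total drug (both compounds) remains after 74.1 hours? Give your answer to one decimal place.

tizapril: 166 × (1/2)^(74.1/25.6) = 166 × (1/2)^2.8945 ≈ 22.324 μg.
vadibudine: 548 × (1/2)^(74.1/9.07) = 548 × (1/2)^8.1698 ≈ 1.903 μg.
Total = 22.324 + 1.903 ≈ 24.227 μg.

24.2 μg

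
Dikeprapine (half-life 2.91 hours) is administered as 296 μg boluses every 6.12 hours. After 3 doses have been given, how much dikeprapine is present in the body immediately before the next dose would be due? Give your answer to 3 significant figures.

The 3 doses were given 18.36, 12.24, 6.12 hours ago.
Total = 296·(1/2)^(18.36/2.91) + 296·(1/2)^(12.24/2.91) + 296·(1/2)^(6.12/2.91)
      = 3.7326 + 16.036 + 68.897 ≈ 88.665 μg.

88.7 μg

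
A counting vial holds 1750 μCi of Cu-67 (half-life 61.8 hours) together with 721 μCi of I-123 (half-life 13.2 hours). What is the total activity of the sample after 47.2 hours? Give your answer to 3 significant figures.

1090 μCi

Cu-67: 1750 × (1/2)^(47.2/61.8) = 1750 × (1/2)^0.76375 ≈ 1030.7 μCi.
I-123: 721 × (1/2)^(47.2/13.2) = 721 × (1/2)^3.5758 ≈ 60.468 μCi.
Total = 1030.7 + 60.468 ≈ 1091.2 μCi.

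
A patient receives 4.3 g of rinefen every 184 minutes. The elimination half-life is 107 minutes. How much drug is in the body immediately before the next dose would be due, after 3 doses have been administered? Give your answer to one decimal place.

The 3 doses were given 552, 368, 184 minutes ago.
Total = 4.3·(1/2)^(552/107) + 4.3·(1/2)^(368/107) + 4.3·(1/2)^(184/107)
      = 0.12036 + 0.39642 + 1.3056 ≈ 1.8224 g.

1.8 g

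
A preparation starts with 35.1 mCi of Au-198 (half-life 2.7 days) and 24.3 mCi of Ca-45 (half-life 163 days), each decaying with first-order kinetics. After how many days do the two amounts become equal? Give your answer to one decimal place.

Set 35.1·(1/2)^(t/2.7) = 24.3·(1/2)^(t/163).
Taking log₂: log₂(35.1/24.3) = t·(1/2.7 − 1/163).
log₂(1.4444) = 0.53051; 1/2.7 − 1/163 = 0.36424.
t = 0.53051 / 0.36424 ≈ 1.4565 days.

1.5 days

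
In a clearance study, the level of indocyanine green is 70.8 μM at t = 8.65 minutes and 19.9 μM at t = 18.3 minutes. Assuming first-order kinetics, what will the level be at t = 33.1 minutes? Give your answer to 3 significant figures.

Over Δt = 18.3 − 8.65 = 9.65 minutes, the level fell by a factor of 70.8/19.9 ≈ 3.5578.
n = log₂(3.5578) ≈ 1.831 half-lives, so t½ = 9.65/1.831 ≈ 5.2704 minutes.
From t = 18.3 to t = 33.1: 19.9 × (1/2)^((33.1−18.3)/5.2704) ≈ 2.8413 μM.

2.84 μM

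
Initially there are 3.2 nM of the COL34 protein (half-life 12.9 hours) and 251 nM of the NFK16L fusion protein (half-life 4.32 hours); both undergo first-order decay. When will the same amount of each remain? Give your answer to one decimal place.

Set 3.2·(1/2)^(t/12.9) = 251·(1/2)^(t/4.32).
Taking log₂: log₂(3.2/251) = t·(1/12.9 − 1/4.32).
log₂(0.012749) = -6.2935; 1/12.9 − 1/4.32 = -0.15396.
t = -6.2935 / -0.15396 ≈ 40.877 hours.

40.9 hours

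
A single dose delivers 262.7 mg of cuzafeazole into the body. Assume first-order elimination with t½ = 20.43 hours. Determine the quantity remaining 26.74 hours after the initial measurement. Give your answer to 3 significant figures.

Number of half-lives: n = 26.74/20.43 ≈ 1.3089.
Remaining = 262.7 × (1/2)^1.3089 = 262.7 × 0.40364 ≈ 106.04 mg.

106 mg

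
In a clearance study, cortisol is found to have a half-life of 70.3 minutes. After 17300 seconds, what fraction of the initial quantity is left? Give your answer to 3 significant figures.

0.0583

17300 seconds = 288.333 minutes.
n = 288.333/70.3 ≈ 4.1015 half-lives.
Fraction remaining = (1/2)^4.1015 ≈ 0.058255.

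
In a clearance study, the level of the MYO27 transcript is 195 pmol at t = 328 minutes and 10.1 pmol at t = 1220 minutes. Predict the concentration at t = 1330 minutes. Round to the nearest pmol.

7 pmol

Over Δt = 1220 − 328 = 892 minutes, the level fell by a factor of 195/10.1 ≈ 19.307.
n = log₂(19.307) ≈ 4.271 half-lives, so t½ = 892/4.271 ≈ 208.85 minutes.
From t = 1220 to t = 1330: 10.1 × (1/2)^((1330−1220)/208.85) ≈ 7.0108 pmol.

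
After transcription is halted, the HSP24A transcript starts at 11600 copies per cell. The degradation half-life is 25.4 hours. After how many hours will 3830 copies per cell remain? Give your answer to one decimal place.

Fraction remaining = 3830/11600 ≈ 0.33017.
n = log₂(11600/3830) = ln(3.0287)/ln 2 ≈ 1.5987 half-lives.
t = n × t½ = 1.5987 × 25.4 ≈ 40.607 hours.

40.6 hours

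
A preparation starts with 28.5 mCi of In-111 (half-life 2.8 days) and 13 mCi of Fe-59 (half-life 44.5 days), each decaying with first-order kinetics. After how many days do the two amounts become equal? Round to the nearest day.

3 days

Set 28.5·(1/2)^(t/2.8) = 13·(1/2)^(t/44.5).
Taking log₂: log₂(28.5/13) = t·(1/2.8 − 1/44.5).
log₂(2.1923) = 1.1325; 1/2.8 − 1/44.5 = 0.33467.
t = 1.1325 / 0.33467 ≈ 3.3838 days.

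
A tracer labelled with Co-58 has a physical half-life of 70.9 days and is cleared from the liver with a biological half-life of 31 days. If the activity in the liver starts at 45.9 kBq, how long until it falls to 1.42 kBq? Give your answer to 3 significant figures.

1/t_eff = 1/t_phys + 1/t_biol = 1/70.9 + 1/31 = 0.046362 per day.
t_eff = 70.9 × 31 / (70.9 + 31) ≈ 21.569 days.
n = log₂(45.9/1.42) ≈ 5.0145; t = 5.0145 × 21.569 ≈ 108.16 days.

108 days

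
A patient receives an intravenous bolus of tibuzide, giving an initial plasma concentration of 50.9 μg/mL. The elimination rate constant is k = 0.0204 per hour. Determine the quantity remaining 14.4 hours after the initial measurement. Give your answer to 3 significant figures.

37.9 μg/mL

t½ = ln 2 / k = 0.69315 / 0.0204 ≈ 33.978 hours.
Number of half-lives: n = 14.4/33.978 ≈ 0.42381.
Remaining = 50.9 × (1/2)^0.42381 = 50.9 × 0.74546 ≈ 37.944 μg/mL.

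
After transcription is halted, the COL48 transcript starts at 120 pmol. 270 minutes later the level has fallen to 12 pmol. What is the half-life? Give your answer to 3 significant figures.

81.3 minutes

A/A₀ = 12/120 ≈ 0.1.
n = log₂(10) ≈ 3.3219 half-lives elapsed in 270 minutes.
t½ = 270/3.3219 ≈ 81.278 minutes.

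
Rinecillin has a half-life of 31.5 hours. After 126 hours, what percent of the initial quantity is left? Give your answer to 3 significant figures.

6.25%

n = 126/31.5 ≈ 4 half-lives.
Fraction remaining = (1/2)^4 ≈ 0.0625, i.e. 6.25%.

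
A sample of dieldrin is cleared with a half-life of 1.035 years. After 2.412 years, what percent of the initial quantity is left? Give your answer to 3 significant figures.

19.9%

n = 2.412/1.035 ≈ 2.3304 half-lives.
Fraction remaining = (1/2)^2.3304 ≈ 0.19882, i.e. 19.882%.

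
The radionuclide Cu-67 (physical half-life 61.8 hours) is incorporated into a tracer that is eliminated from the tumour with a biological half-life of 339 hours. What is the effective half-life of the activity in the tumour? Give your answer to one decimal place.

52.3 hours

1/t_eff = 1/t_phys + 1/t_biol = 1/61.8 + 1/339 = 0.019131 per hour.
t_eff = 61.8 × 339 / (61.8 + 339) ≈ 52.271 hours.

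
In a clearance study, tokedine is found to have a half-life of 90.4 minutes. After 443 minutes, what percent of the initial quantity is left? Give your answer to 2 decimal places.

n = 443/90.4 ≈ 4.9004 half-lives.
Fraction remaining = (1/2)^4.9004 ≈ 0.033483, i.e. 3.3483%.

3.35%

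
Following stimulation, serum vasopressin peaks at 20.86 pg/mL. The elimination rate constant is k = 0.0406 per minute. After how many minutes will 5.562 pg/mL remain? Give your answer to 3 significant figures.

32.6 minutes

t½ = ln 2 / k = 0.69315 / 0.0406 ≈ 17.073 minutes.
Fraction remaining = 5.562/20.86 ≈ 0.26663.
n = log₂(20.86/5.562) = ln(3.7504)/ln 2 ≈ 1.9071 half-lives.
t = n × t½ = 1.9071 × 17.073 ≈ 32.559 minutes.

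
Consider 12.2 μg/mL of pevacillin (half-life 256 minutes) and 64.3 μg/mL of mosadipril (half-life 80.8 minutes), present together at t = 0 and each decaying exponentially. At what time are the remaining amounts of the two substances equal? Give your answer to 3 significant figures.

283 minutes

Set 12.2·(1/2)^(t/256) = 64.3·(1/2)^(t/80.8).
Taking log₂: log₂(12.2/64.3) = t·(1/256 − 1/80.8).
log₂(0.18974) = -2.3979; 1/256 − 1/80.8 = -0.00847.
t = -2.3979 / -0.00847 ≈ 283.11 minutes.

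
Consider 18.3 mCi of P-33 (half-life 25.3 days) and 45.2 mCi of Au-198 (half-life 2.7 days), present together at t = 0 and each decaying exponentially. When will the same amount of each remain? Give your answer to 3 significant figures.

Set 18.3·(1/2)^(t/25.3) = 45.2·(1/2)^(t/2.7).
Taking log₂: log₂(18.3/45.2) = t·(1/25.3 − 1/2.7).
log₂(0.40487) = -1.3045; 1/25.3 − 1/2.7 = -0.33084.
t = -1.3045 / -0.33084 ≈ 3.9429 days.

3.94 days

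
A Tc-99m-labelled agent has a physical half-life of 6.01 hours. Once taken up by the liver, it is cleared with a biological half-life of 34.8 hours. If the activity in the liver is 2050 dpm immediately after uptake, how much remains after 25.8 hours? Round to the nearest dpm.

63 dpm

1/t_eff = 1/t_phys + 1/t_biol = 1/6.01 + 1/34.8 = 0.19512 per hour.
t_eff = 6.01 × 34.8 / (6.01 + 34.8) ≈ 5.1249 hours.
Remaining = 2050 × (1/2)^(25.8/5.1249) = 2050 × (1/2)^5.0342 ≈ 62.561 dpm.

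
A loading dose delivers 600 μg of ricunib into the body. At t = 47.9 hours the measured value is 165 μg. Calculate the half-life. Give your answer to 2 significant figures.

26 hours

A/A₀ = 165/600 ≈ 0.275.
n = log₂(3.6364) ≈ 1.8625 half-lives elapsed in 47.9 hours.
t½ = 47.9/1.8625 ≈ 25.718 hours.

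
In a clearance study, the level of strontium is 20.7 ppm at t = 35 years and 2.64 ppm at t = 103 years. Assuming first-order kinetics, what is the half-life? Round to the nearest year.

Over Δt = 103 − 35 = 68 years, the level fell by a factor of 20.7/2.64 ≈ 7.8409.
n = log₂(7.8409) ≈ 2.971 half-lives, so t½ = 68/2.971 ≈ 22.888 years.

23 years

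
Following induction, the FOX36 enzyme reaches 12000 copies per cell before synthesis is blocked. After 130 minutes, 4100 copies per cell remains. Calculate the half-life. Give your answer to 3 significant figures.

83.9 minutes

A/A₀ = 4100/12000 ≈ 0.34167.
n = log₂(2.9268) ≈ 1.5493 half-lives elapsed in 130 minutes.
t½ = 130/1.5493 ≈ 83.907 minutes.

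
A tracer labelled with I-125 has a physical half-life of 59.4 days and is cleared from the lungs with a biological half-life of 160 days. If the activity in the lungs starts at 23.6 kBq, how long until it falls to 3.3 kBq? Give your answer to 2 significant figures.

1/t_eff = 1/t_phys + 1/t_biol = 1/59.4 + 1/160 = 0.023085 per day.
t_eff = 59.4 × 160 / (59.4 + 160) ≈ 43.318 days.
n = log₂(23.6/3.3) ≈ 2.8382; t = 2.8382 × 43.318 ≈ 122.95 days.

120 days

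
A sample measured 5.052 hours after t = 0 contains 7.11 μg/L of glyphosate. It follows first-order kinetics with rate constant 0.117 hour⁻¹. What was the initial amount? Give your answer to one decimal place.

12.8 μg/L

t½ = ln 2 / k = 0.69315 / 0.117 ≈ 5.9243 hours.
Number of half-lives elapsed: n = 5.052/5.9243 ≈ 0.85275.
A₀ = A × 2^n = 7.11 × 2^0.85275 = 7.11 × 1.8059 ≈ 12.84 μg/L.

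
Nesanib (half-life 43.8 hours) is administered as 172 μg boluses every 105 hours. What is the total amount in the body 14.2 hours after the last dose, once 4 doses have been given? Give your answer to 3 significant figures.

169 μg

The 4 doses were given 329.2, 224.2, 119.2, 14.2 hours ago.
Total = 172·(1/2)^(329.2/43.8) + 172·(1/2)^(224.2/43.8) + 172·(1/2)^(119.2/43.8) + 172·(1/2)^(14.2/43.8)
      = 0.93971 + 4.9504 + 26.079 + 137.38 ≈ 169.35 μg.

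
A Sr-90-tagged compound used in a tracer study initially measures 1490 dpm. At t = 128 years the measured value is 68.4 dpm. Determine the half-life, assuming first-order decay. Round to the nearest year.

29 years

A/A₀ = 68.4/1490 ≈ 0.045906.
n = log₂(21.784) ≈ 4.4452 half-lives elapsed in 128 years.
t½ = 128/4.4452 ≈ 28.795 years.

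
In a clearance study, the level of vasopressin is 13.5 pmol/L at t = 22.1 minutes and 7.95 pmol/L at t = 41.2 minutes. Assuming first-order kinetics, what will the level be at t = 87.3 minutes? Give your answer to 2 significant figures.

2.2 pmol/L

Over Δt = 41.2 − 22.1 = 19.1 minutes, the level fell by a factor of 13.5/7.95 ≈ 1.6981.
n = log₂(1.6981) ≈ 0.76393 half-lives, so t½ = 19.1/0.76393 ≈ 25.002 minutes.
From t = 41.2 to t = 87.3: 7.95 × (1/2)^((87.3−41.2)/25.002) ≈ 2.2147 pmol/L.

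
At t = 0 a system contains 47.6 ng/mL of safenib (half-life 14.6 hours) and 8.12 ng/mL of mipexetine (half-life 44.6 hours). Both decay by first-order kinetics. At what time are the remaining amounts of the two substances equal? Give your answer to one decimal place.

55.4 hours

Set 47.6·(1/2)^(t/14.6) = 8.12·(1/2)^(t/44.6).
Taking log₂: log₂(47.6/8.12) = t·(1/14.6 − 1/44.6).
log₂(5.8621) = 2.5514; 1/14.6 − 1/44.6 = 0.046072.
t = 2.5514 / 0.046072 ≈ 55.379 hours.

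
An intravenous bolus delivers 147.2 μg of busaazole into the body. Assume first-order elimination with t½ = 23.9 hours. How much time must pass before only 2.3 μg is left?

143.4 hours

2.3/147.2 = 1/64, so 6 half-lives have elapsed.
t = 6 × 23.9 = 143.4 hours.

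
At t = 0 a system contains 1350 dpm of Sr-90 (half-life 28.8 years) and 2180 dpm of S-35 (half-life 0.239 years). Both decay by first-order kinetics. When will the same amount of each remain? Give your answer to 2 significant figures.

0.17 years

Set 1350·(1/2)^(t/28.8) = 2180·(1/2)^(t/0.239).
Taking log₂: log₂(1350/2180) = t·(1/28.8 − 1/0.239).
log₂(0.61927) = -0.69137; 1/28.8 − 1/0.239 = -4.1494.
t = -0.69137 / -4.1494 ≈ 0.16662 years.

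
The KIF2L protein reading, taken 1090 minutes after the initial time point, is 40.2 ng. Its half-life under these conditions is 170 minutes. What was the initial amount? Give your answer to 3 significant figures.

Number of half-lives elapsed: n = 1090/170 ≈ 6.4118.
A₀ = A × 2^n = 40.2 × 2^6.4118 = 40.2 × 85.14 ≈ 3422.6 ng.

3420 ng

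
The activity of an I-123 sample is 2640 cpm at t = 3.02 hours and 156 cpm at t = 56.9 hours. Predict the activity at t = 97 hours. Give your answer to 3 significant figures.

19.0 cpm

Over Δt = 56.9 − 3.02 = 53.88 hours, the level fell by a factor of 2640/156 ≈ 16.923.
n = log₂(16.923) ≈ 4.0809 half-lives, so t½ = 53.88/4.0809 ≈ 13.203 hours.
From t = 56.9 to t = 97: 156 × (1/2)^((97−56.9)/13.203) ≈ 19.003 cpm.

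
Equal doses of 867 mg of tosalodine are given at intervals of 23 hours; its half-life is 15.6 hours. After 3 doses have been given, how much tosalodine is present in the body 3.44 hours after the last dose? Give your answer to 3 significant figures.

The 3 doses were given 49.44, 26.44, 3.44 hours ago.
Total = 867·(1/2)^(49.44/15.6) + 867·(1/2)^(26.44/15.6) + 867·(1/2)^(3.44/15.6)
      = 96.38 + 267.8 + 744.11 ≈ 1108.3 mg.

1110 mg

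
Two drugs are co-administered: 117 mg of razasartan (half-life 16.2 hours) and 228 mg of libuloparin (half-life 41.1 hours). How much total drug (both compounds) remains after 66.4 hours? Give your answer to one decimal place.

81.2 mg

razasartan: 117 × (1/2)^(66.4/16.2) = 117 × (1/2)^4.0988 ≈ 6.8286 mg.
libuloparin: 228 × (1/2)^(66.4/41.1) = 228 × (1/2)^1.6156 ≈ 74.405 mg.
Total = 6.8286 + 74.405 ≈ 81.233 mg.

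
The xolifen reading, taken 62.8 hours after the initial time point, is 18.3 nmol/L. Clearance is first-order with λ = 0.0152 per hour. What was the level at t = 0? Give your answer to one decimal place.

t½ = ln 2 / λ = 0.69315 / 0.0152 ≈ 45.602 hours.
Number of half-lives elapsed: n = 62.8/45.602 ≈ 1.3771.
A₀ = A × 2^n = 18.3 × 2^1.3771 = 18.3 × 2.5975 ≈ 47.535 nmol/L.

47.5 nmol/L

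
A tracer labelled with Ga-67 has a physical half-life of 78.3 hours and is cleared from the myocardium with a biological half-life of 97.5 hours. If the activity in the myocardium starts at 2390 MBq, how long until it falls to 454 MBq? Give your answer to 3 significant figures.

104 hours

1/t_eff = 1/t_phys + 1/t_biol = 1/78.3 + 1/97.5 = 0.023028 per hour.
t_eff = 78.3 × 97.5 / (78.3 + 97.5) ≈ 43.426 hours.
n = log₂(2390/454) ≈ 2.3962; t = 2.3962 × 43.426 ≈ 104.06 hours.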